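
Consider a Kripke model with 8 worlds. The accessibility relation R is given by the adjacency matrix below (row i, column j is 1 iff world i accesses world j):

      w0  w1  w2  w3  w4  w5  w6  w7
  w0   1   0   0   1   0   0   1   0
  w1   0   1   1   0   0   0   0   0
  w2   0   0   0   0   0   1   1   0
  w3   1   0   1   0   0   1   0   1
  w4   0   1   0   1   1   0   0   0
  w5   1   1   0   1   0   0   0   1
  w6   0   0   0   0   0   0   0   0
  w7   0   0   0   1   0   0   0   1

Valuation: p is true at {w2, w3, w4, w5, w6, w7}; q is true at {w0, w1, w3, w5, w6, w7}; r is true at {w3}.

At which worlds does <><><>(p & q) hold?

{w0, w1, w2, w3, w4, w5, w7}

w0: successors {w0, w3, w6}; <><>(p & q) there: w0:T, w3:T, w6:F. ✓
w1: successors {w1, w2}; <><>(p & q) there: w1:T, w2:T. ✓
w2: successors {w5, w6}; <><>(p & q) there: w5:T, w6:F. ✓
w3: successors {w0, w2, w5, w7}; <><>(p & q) there: w0:T, w2:T, w5:T, w7:T. ✓
w4: successors {w1, w3, w4}; <><>(p & q) there: w1:T, w3:T, w4:T. ✓
w5: successors {w0, w1, w3, w7}; <><>(p & q) there: w0:T, w1:T, w3:T, w7:T. ✓
w6: no successors, so <><><>(p & q) fails. ✗
w7: successors {w3, w7}; <><>(p & q) there: w3:T, w7:T. ✓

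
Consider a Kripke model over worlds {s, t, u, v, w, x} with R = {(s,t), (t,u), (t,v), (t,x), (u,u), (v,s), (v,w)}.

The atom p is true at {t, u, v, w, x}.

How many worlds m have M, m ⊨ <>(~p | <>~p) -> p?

s: <>(~p | <>~p) is F, p is F. ✓
t: <>(~p | <>~p) is T, p is T. ✓
u: <>(~p | <>~p) is F, p is T. ✓
v: <>(~p | <>~p) is T, p is T. ✓
w: <>(~p | <>~p) is F, p is T. ✓
x: <>(~p | <>~p) is F, p is T. ✓
Satisfying worlds: {s, t, u, v, w, x}.

6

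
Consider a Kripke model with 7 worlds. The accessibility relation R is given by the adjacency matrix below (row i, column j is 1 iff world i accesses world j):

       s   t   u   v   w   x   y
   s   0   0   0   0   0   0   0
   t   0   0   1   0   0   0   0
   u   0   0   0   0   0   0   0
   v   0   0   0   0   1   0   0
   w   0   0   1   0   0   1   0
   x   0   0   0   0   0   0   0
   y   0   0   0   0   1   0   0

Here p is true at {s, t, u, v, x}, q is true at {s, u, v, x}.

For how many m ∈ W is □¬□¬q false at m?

2

s: no successors, so □¬□¬q holds vacuously. ✓
t: successors {u}; ¬□¬q there: u:F. ✗
u: no successors, so □¬□¬q holds vacuously. ✓
v: successors {w}; ¬□¬q there: w:T. ✓
w: successors {u, x}; ¬□¬q there: u:F, x:F. ✗
x: no successors, so □¬□¬q holds vacuously. ✓
y: successors {w}; ¬□¬q there: w:T. ✓
Satisfying worlds: {s, u, v, x, y}.
So □¬□¬q fails at the other 2 worlds.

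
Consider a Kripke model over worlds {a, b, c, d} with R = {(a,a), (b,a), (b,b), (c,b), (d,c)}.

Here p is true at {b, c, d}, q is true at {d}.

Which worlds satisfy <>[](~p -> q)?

{d}

a: successors {a}; [](~p -> q) there: a:F. ✗
b: successors {a, b}; [](~p -> q) there: a:F, b:F. ✗
c: successors {b}; [](~p -> q) there: b:F. ✗
d: successors {c}; [](~p -> q) there: c:T. ✓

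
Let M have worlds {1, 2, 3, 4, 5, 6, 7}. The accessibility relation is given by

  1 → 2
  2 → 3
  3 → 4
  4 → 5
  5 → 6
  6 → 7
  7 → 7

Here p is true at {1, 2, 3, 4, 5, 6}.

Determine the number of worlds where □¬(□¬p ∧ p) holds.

1: successors {2}; ¬(□¬p ∧ p) there: 2:T. ✓
2: successors {3}; ¬(□¬p ∧ p) there: 3:T. ✓
3: successors {4}; ¬(□¬p ∧ p) there: 4:T. ✓
4: successors {5}; ¬(□¬p ∧ p) there: 5:T. ✓
5: successors {6}; ¬(□¬p ∧ p) there: 6:F. ✗
6: successors {7}; ¬(□¬p ∧ p) there: 7:T. ✓
7: successors {7}; ¬(□¬p ∧ p) there: 7:T. ✓
Satisfying worlds: {1, 2, 3, 4, 6, 7}.

6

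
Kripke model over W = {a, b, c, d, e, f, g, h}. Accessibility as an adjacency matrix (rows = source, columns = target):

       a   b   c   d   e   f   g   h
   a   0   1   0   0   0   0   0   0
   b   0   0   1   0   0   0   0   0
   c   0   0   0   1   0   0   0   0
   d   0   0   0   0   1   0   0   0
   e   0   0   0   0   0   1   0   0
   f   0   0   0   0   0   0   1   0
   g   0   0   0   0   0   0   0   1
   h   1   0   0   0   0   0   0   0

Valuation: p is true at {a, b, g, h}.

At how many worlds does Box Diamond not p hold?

4

a: successors {b}; Diamond not p there: b:T. ✓
b: successors {c}; Diamond not p there: c:T. ✓
c: successors {d}; Diamond not p there: d:T. ✓
d: successors {e}; Diamond not p there: e:T. ✓
e: successors {f}; Diamond not p there: f:F. ✗
f: successors {g}; Diamond not p there: g:F. ✗
g: successors {h}; Diamond not p there: h:F. ✗
h: successors {a}; Diamond not p there: a:F. ✗
Satisfying worlds: {a, b, c, d}.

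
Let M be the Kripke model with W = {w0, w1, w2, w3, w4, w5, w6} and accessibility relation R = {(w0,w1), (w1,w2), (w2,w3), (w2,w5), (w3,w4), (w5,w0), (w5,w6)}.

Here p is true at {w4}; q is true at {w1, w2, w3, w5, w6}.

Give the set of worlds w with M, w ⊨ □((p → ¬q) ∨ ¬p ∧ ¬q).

{w0, w1, w2, w3, w4, w5, w6}

w0: successors {w1}; (p → ¬q) ∨ ¬p ∧ ¬q there: w1:T. ✓
w1: successors {w2}; (p → ¬q) ∨ ¬p ∧ ¬q there: w2:T. ✓
w2: successors {w3, w5}; (p → ¬q) ∨ ¬p ∧ ¬q there: w3:T, w5:T. ✓
w3: successors {w4}; (p → ¬q) ∨ ¬p ∧ ¬q there: w4:T. ✓
w4: no successors, so □((p → ¬q) ∨ ¬p ∧ ¬q) holds vacuously. ✓
w5: successors {w0, w6}; (p → ¬q) ∨ ¬p ∧ ¬q there: w0:T, w6:T. ✓
w6: no successors, so □((p → ¬q) ∨ ¬p ∧ ¬q) holds vacuously. ✓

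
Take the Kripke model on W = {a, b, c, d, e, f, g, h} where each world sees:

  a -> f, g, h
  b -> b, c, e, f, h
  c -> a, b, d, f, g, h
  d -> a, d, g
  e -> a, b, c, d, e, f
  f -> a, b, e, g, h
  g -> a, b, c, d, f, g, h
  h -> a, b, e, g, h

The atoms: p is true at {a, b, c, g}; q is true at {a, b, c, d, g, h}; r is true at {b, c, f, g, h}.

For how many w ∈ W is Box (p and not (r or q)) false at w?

a: successors {f, g, h}; p and not (r or q) there: f:F, g:F, h:F. ✗
b: successors {b, c, e, f, h}; p and not (r or q) there: b:F, c:F, e:F, f:F, h:F. ✗
c: successors {a, b, d, f, g, h}; p and not (r or q) there: a:F, b:F, d:F, f:F, g:F, h:F. ✗
d: successors {a, d, g}; p and not (r or q) there: a:F, d:F, g:F. ✗
e: successors {a, b, c, d, e, f}; p and not (r or q) there: a:F, b:F, c:F, d:F, e:F, f:F. ✗
f: successors {a, b, e, g, h}; p and not (r or q) there: a:F, b:F, e:F, g:F, h:F. ✗
g: successors {a, b, c, d, f, g, h}; p and not (r or q) there: a:F, b:F, c:F, d:F, f:F, g:F, h:F. ✗
h: successors {a, b, e, g, h}; p and not (r or q) there: a:F, b:F, e:F, g:F, h:F. ✗
Satisfying worlds: ∅.
So Box (p and not (r or q)) fails at the other 8 worlds.

8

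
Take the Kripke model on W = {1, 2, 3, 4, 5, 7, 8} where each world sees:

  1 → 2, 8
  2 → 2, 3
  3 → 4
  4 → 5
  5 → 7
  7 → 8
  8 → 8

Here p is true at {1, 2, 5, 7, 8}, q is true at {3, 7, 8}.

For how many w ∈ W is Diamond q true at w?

5

1: successors {2, 8}; q there: 2:F, 8:T. ✓
2: successors {2, 3}; q there: 2:F, 3:T. ✓
3: successors {4}; q there: 4:F. ✗
4: successors {5}; q there: 5:F. ✗
5: successors {7}; q there: 7:T. ✓
7: successors {8}; q there: 8:T. ✓
8: successors {8}; q there: 8:T. ✓
Satisfying worlds: {1, 2, 5, 7, 8}.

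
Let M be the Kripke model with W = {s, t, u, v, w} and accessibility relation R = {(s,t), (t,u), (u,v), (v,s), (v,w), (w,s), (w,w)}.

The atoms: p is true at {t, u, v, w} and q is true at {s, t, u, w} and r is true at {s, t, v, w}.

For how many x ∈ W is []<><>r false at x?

2

s: successors {t}; <><>r there: t:T. ✓
t: successors {u}; <><>r there: u:T. ✓
u: successors {v}; <><>r there: v:T. ✓
v: successors {s, w}; <><>r there: s:F, w:T. ✗
w: successors {s, w}; <><>r there: s:F, w:T. ✗
Satisfying worlds: {s, t, u}.
So []<><>r fails at the other 2 worlds.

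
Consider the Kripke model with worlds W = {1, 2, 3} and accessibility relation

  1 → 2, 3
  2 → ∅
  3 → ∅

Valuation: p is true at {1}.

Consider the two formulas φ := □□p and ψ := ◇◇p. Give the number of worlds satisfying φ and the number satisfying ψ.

3 and 0

For □□p:
1: successors {2, 3}; □p there: 2:T, 3:T. ✓
2: no successors, so □□p holds vacuously. ✓
3: no successors, so □□p holds vacuously. ✓
— 3 worlds.
For ◇◇p:
1: successors {2, 3}; ◇p there: 2:F, 3:F. ✗
2: no successors, so ◇◇p fails. ✗
3: no successors, so ◇◇p fails. ✗
— 0 worlds.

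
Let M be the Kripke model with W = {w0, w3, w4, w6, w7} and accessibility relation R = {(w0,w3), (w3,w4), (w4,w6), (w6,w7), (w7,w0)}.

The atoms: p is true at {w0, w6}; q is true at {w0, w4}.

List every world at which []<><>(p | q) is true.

w0: successors {w3}; <><>(p | q) there: w3:T. ✓
w3: successors {w4}; <><>(p | q) there: w4:F. ✗
w4: successors {w6}; <><>(p | q) there: w6:T. ✓
w6: successors {w7}; <><>(p | q) there: w7:F. ✗
w7: successors {w0}; <><>(p | q) there: w0:T. ✓

{w0, w4, w7}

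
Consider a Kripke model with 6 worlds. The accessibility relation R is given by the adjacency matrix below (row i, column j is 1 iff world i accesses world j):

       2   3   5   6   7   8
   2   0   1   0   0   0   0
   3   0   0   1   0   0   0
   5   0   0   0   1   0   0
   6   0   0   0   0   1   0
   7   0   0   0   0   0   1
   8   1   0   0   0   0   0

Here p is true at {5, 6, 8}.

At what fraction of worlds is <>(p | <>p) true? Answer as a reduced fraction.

2: successors {3}; p | <>p there: 3:T. ✓
3: successors {5}; p | <>p there: 5:T. ✓
5: successors {6}; p | <>p there: 6:T. ✓
6: successors {7}; p | <>p there: 7:T. ✓
7: successors {8}; p | <>p there: 8:T. ✓
8: successors {2}; p | <>p there: 2:F. ✗
That's 5 of 6 worlds, so 5/6.

5/6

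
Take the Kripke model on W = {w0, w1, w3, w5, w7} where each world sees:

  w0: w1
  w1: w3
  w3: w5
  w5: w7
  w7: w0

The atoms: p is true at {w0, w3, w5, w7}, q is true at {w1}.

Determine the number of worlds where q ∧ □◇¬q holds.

1

w0: q is F, □◇¬q is T. ✗
w1: q is T, □◇¬q is T. ✓
w3: q is F, □◇¬q is T. ✗
w5: q is F, □◇¬q is T. ✗
w7: q is F, □◇¬q is F. ✗
Satisfying worlds: {w1}.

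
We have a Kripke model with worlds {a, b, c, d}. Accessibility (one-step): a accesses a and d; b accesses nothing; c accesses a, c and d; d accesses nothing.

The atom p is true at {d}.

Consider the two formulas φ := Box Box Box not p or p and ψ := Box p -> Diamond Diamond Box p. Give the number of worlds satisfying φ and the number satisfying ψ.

For Box Box Box not p or p:
a: Box Box Box not p is F, p is F. ✗
b: Box Box Box not p is T, p is F. ✓
c: Box Box Box not p is F, p is F. ✗
d: Box Box Box not p is T, p is T. ✓
— 2 worlds.
For Box p -> Diamond Diamond Box p:
a: Box p is F, Diamond Diamond Box p is T. ✓
b: Box p is T, Diamond Diamond Box p is F. ✗
c: Box p is F, Diamond Diamond Box p is T. ✓
d: Box p is T, Diamond Diamond Box p is F. ✗
— 2 worlds.

2 and 2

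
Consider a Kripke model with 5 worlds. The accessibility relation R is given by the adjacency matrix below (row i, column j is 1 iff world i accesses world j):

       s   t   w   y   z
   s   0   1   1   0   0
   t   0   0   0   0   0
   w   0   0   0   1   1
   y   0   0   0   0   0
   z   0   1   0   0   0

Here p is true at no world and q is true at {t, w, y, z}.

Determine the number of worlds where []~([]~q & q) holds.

2

s: successors {t, w}; ~([]~q & q) there: t:F, w:T. ✗
t: no successors, so []~([]~q & q) holds vacuously. ✓
w: successors {y, z}; ~([]~q & q) there: y:F, z:T. ✗
y: no successors, so []~([]~q & q) holds vacuously. ✓
z: successors {t}; ~([]~q & q) there: t:F. ✗
Satisfying worlds: {t, y}.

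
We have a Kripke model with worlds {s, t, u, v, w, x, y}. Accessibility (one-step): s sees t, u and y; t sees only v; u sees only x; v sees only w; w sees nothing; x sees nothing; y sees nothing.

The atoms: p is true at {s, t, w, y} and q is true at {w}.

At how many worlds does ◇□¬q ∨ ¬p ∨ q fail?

2

s: ◇□¬q is T, ¬p ∨ q is F. ✓
t: ◇□¬q is F, ¬p ∨ q is F. ✗
u: ◇□¬q is T, ¬p ∨ q is T. ✓
v: ◇□¬q is T, ¬p ∨ q is T. ✓
w: ◇□¬q is F, ¬p ∨ q is T. ✓
x: ◇□¬q is F, ¬p ∨ q is T. ✓
y: ◇□¬q is F, ¬p ∨ q is F. ✗
Satisfying worlds: {s, u, v, w, x}.
So ◇□¬q ∨ ¬p ∨ q fails at the other 2 worlds.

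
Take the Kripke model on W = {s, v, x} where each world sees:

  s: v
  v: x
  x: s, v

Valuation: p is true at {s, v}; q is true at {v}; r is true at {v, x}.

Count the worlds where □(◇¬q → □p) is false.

s: successors {v}; ◇¬q → □p there: v:F. ✗
v: successors {x}; ◇¬q → □p there: x:T. ✓
x: successors {s, v}; ◇¬q → □p there: s:T, v:F. ✗
Satisfying worlds: {v}.
So □(◇¬q → □p) fails at the other 2 worlds.

2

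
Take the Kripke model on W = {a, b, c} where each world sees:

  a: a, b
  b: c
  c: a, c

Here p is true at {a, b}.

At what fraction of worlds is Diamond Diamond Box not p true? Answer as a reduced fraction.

2/3

a: successors {a, b}; Diamond Box not p there: a:T, b:F. ✓
b: successors {c}; Diamond Box not p there: c:F. ✗
c: successors {a, c}; Diamond Box not p there: a:T, c:F. ✓
That's 2 of 3 worlds, so 2/3.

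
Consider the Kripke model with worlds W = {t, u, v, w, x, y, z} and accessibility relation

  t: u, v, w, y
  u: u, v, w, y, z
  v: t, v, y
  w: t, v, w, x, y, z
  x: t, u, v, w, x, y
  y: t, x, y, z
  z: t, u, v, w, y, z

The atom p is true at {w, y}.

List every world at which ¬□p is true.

{t, u, v, w, x, y, z}

t: □p is F. ✓
u: □p is F. ✓
v: □p is F. ✓
w: □p is F. ✓
x: □p is F. ✓
y: □p is F. ✓
z: □p is F. ✓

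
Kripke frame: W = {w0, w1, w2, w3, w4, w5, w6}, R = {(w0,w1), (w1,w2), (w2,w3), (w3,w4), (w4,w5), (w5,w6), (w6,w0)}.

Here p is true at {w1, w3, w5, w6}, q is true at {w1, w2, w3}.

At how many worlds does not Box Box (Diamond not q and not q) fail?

w0: Box Box (Diamond not q and not q) is F. ✓
w1: Box Box (Diamond not q and not q) is F. ✓
w2: Box Box (Diamond not q and not q) is T. ✗
w3: Box Box (Diamond not q and not q) is T. ✗
w4: Box Box (Diamond not q and not q) is T. ✗
w5: Box Box (Diamond not q and not q) is F. ✓
w6: Box Box (Diamond not q and not q) is F. ✓
Satisfying worlds: {w0, w1, w5, w6}.
So not Box Box (Diamond not q and not q) fails at the other 3 worlds.

3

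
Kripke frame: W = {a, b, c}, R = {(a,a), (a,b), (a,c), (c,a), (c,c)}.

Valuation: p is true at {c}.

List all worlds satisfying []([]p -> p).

a: successors {a, b, c}; []p -> p there: a:T, b:F, c:T. ✗
b: no successors, so []([]p -> p) holds vacuously. ✓
c: successors {a, c}; []p -> p there: a:T, c:T. ✓

{b, c}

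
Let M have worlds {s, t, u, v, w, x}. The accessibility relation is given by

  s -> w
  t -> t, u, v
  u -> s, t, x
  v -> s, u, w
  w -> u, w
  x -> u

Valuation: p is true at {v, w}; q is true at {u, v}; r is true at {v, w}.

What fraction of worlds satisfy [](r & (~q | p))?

s: successors {w}; r & (~q | p) there: w:T. ✓
t: successors {t, u, v}; r & (~q | p) there: t:F, u:F, v:T. ✗
u: successors {s, t, x}; r & (~q | p) there: s:F, t:F, x:F. ✗
v: successors {s, u, w}; r & (~q | p) there: s:F, u:F, w:T. ✗
w: successors {u, w}; r & (~q | p) there: u:F, w:T. ✗
x: successors {u}; r & (~q | p) there: u:F. ✗
That's 1 of 6 worlds, so 1/6.

1/6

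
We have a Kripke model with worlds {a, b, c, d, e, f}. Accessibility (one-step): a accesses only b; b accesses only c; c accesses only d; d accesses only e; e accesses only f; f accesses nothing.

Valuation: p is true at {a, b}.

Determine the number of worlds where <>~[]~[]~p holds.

4

a: successors {b}; ~[]~[]~p there: b:T. ✓
b: successors {c}; ~[]~[]~p there: c:T. ✓
c: successors {d}; ~[]~[]~p there: d:T. ✓
d: successors {e}; ~[]~[]~p there: e:T. ✓
e: successors {f}; ~[]~[]~p there: f:F. ✗
f: no successors, so <>~[]~[]~p fails. ✗
Satisfying worlds: {a, b, c, d}.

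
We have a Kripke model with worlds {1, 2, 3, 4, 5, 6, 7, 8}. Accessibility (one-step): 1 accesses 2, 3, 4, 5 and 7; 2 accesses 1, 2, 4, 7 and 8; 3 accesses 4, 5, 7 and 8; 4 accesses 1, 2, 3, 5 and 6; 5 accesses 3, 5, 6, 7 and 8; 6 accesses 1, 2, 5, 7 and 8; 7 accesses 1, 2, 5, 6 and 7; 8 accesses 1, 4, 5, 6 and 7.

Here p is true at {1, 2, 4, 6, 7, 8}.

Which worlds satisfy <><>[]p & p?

1: <><>[]p is T, p is T. ✓
2: <><>[]p is T, p is T. ✓
3: <><>[]p is T, p is F. ✗
4: <><>[]p is T, p is T. ✓
5: <><>[]p is T, p is F. ✗
6: <><>[]p is T, p is T. ✓
7: <><>[]p is T, p is T. ✓
8: <><>[]p is T, p is T. ✓

{1, 2, 4, 6, 7, 8}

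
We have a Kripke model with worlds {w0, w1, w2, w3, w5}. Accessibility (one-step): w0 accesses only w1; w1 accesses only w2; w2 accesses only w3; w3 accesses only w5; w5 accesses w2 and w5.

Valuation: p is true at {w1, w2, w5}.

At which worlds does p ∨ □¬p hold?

w0: p is F, □¬p is F. ✗
w1: p is T, □¬p is F. ✓
w2: p is T, □¬p is T. ✓
w3: p is F, □¬p is F. ✗
w5: p is T, □¬p is F. ✓

{w1, w2, w5}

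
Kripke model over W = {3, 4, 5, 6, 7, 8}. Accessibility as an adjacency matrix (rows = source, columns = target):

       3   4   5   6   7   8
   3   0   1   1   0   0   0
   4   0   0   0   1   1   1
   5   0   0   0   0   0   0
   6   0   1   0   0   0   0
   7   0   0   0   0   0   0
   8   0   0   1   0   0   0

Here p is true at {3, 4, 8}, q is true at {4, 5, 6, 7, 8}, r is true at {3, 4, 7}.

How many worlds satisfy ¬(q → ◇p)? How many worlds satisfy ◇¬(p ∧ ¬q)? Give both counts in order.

For ¬(q → ◇p):
3: q → ◇p is T. ✗
4: q → ◇p is T. ✗
5: q → ◇p is F. ✓
6: q → ◇p is T. ✗
7: q → ◇p is F. ✓
8: q → ◇p is F. ✓
— 3 worlds.
For ◇¬(p ∧ ¬q):
3: successors {4, 5}; ¬(p ∧ ¬q) there: 4:T, 5:T. ✓
4: successors {6, 7, 8}; ¬(p ∧ ¬q) there: 6:T, 7:T, 8:T. ✓
5: no successors, so ◇¬(p ∧ ¬q) fails. ✗
6: successors {4}; ¬(p ∧ ¬q) there: 4:T. ✓
7: no successors, so ◇¬(p ∧ ¬q) fails. ✗
8: successors {5}; ¬(p ∧ ¬q) there: 5:T. ✓
— 4 worlds.

3 and 4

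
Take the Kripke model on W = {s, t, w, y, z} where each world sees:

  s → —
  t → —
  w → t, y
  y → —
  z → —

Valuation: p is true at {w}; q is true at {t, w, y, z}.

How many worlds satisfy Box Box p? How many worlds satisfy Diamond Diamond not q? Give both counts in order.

For Box Box p:
s: no successors, so Box Box p holds vacuously. ✓
t: no successors, so Box Box p holds vacuously. ✓
w: successors {t, y}; Box p there: t:T, y:T. ✓
y: no successors, so Box Box p holds vacuously. ✓
z: no successors, so Box Box p holds vacuously. ✓
— 5 worlds.
For Diamond Diamond not q:
s: no successors, so Diamond Diamond not q fails. ✗
t: no successors, so Diamond Diamond not q fails. ✗
w: successors {t, y}; Diamond not q there: t:F, y:F. ✗
y: no successors, so Diamond Diamond not q fails. ✗
z: no successors, so Diamond Diamond not q fails. ✗
— 0 worlds.

5 and 0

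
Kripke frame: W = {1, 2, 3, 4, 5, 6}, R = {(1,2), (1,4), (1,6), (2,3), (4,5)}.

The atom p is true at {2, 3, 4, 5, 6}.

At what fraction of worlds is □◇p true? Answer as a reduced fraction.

1/2

1: successors {2, 4, 6}; ◇p there: 2:T, 4:T, 6:F. ✗
2: successors {3}; ◇p there: 3:F. ✗
3: no successors, so □◇p holds vacuously. ✓
4: successors {5}; ◇p there: 5:F. ✗
5: no successors, so □◇p holds vacuously. ✓
6: no successors, so □◇p holds vacuously. ✓
That's 3 of 6 worlds, so 3/6 = 1/2.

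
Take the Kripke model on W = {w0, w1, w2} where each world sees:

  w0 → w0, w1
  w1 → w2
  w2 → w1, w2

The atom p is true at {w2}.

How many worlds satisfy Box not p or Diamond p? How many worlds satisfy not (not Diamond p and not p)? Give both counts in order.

For Box not p or Diamond p:
w0: Box not p is T, Diamond p is F. ✓
w1: Box not p is F, Diamond p is T. ✓
w2: Box not p is F, Diamond p is T. ✓
— 3 worlds.
For not (not Diamond p and not p):
w0: not Diamond p and not p is T. ✗
w1: not Diamond p and not p is F. ✓
w2: not Diamond p and not p is F. ✓
— 2 worlds.

3 and 2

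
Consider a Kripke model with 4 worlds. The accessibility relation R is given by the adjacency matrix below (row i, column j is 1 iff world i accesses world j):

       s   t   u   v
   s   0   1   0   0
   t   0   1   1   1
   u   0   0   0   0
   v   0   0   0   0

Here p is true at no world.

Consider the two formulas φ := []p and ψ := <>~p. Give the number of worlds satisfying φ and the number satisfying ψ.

For []p:
s: successors {t}; p there: t:F. ✗
t: successors {t, u, v}; p there: t:F, u:F, v:F. ✗
u: no successors, so []p holds vacuously. ✓
v: no successors, so []p holds vacuously. ✓
— 2 worlds.
For <>~p:
s: successors {t}; ~p there: t:T. ✓
t: successors {t, u, v}; ~p there: t:T, u:T, v:T. ✓
u: no successors, so <>~p fails. ✗
v: no successors, so <>~p fails. ✗
— 2 worlds.

2 and 2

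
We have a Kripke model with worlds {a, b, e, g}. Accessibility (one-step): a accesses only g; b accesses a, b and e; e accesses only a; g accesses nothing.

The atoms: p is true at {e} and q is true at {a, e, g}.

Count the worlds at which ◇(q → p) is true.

1

a: successors {g}; q → p there: g:F. ✗
b: successors {a, b, e}; q → p there: a:F, b:T, e:T. ✓
e: successors {a}; q → p there: a:F. ✗
g: no successors, so ◇(q → p) fails. ✗
Satisfying worlds: {b}.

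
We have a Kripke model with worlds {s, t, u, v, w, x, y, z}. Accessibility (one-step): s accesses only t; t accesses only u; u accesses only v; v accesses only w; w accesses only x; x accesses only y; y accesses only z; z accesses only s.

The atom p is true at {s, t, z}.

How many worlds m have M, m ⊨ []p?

3

s: successors {t}; p there: t:T. ✓
t: successors {u}; p there: u:F. ✗
u: successors {v}; p there: v:F. ✗
v: successors {w}; p there: w:F. ✗
w: successors {x}; p there: x:F. ✗
x: successors {y}; p there: y:F. ✗
y: successors {z}; p there: z:T. ✓
z: successors {s}; p there: s:T. ✓
Satisfying worlds: {s, y, z}.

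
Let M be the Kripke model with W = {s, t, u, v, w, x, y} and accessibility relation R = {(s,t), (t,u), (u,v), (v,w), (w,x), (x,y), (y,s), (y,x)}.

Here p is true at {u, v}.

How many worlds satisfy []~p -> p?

3

s: []~p is T, p is F. ✗
t: []~p is F, p is F. ✓
u: []~p is F, p is T. ✓
v: []~p is T, p is T. ✓
w: []~p is T, p is F. ✗
x: []~p is T, p is F. ✗
y: []~p is T, p is F. ✗
Satisfying worlds: {t, u, v}.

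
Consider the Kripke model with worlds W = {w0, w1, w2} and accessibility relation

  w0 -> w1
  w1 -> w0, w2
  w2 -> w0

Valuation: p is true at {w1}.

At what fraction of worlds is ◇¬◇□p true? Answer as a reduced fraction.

2/3

w0: successors {w1}; ¬◇□p there: w1:F. ✗
w1: successors {w0, w2}; ¬◇□p there: w0:T, w2:F. ✓
w2: successors {w0}; ¬◇□p there: w0:T. ✓
That's 2 of 3 worlds, so 2/3.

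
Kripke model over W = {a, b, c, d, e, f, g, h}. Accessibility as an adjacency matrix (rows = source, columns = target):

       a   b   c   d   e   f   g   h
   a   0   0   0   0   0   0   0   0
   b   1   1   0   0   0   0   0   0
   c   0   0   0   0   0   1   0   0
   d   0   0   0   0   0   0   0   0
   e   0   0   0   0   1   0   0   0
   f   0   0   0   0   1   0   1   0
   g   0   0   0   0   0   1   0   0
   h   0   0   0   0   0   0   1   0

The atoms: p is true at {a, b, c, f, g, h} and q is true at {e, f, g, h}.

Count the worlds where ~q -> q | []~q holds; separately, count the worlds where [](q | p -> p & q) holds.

7 and 5

For ~q -> q | []~q:
a: ~q is T, q | []~q is T. ✓
b: ~q is T, q | []~q is T. ✓
c: ~q is T, q | []~q is F. ✗
d: ~q is T, q | []~q is T. ✓
e: ~q is F, q | []~q is T. ✓
f: ~q is F, q | []~q is T. ✓
g: ~q is F, q | []~q is T. ✓
h: ~q is F, q | []~q is T. ✓
— 7 worlds.
For [](q | p -> p & q):
a: no successors, so [](q | p -> p & q) holds vacuously. ✓
b: successors {a, b}; q | p -> p & q there: a:F, b:F. ✗
c: successors {f}; q | p -> p & q there: f:T. ✓
d: no successors, so [](q | p -> p & q) holds vacuously. ✓
e: successors {e}; q | p -> p & q there: e:F. ✗
f: successors {e, g}; q | p -> p & q there: e:F, g:T. ✗
g: successors {f}; q | p -> p & q there: f:T. ✓
h: successors {g}; q | p -> p & q there: g:T. ✓
— 5 worlds.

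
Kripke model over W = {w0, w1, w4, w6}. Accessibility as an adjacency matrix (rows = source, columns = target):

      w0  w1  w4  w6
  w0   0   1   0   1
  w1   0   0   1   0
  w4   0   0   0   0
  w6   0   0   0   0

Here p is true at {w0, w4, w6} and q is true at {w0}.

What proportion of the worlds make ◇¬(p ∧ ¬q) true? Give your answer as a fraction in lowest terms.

1/4

w0: successors {w1, w6}; ¬(p ∧ ¬q) there: w1:T, w6:F. ✓
w1: successors {w4}; ¬(p ∧ ¬q) there: w4:F. ✗
w4: no successors, so ◇¬(p ∧ ¬q) fails. ✗
w6: no successors, so ◇¬(p ∧ ¬q) fails. ✗
That's 1 of 4 worlds, so 1/4.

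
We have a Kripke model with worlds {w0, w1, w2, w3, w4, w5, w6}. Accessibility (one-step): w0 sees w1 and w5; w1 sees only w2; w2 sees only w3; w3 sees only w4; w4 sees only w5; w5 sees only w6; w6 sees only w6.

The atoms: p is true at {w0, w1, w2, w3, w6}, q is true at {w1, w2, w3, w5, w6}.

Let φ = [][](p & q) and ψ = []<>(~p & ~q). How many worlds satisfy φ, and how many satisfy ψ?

For [][](p & q):
w0: successors {w1, w5}; [](p & q) there: w1:T, w5:T. ✓
w1: successors {w2}; [](p & q) there: w2:T. ✓
w2: successors {w3}; [](p & q) there: w3:F. ✗
w3: successors {w4}; [](p & q) there: w4:F. ✗
w4: successors {w5}; [](p & q) there: w5:T. ✓
w5: successors {w6}; [](p & q) there: w6:T. ✓
w6: successors {w6}; [](p & q) there: w6:T. ✓
— 5 worlds.
For []<>(~p & ~q):
w0: successors {w1, w5}; <>(~p & ~q) there: w1:F, w5:F. ✗
w1: successors {w2}; <>(~p & ~q) there: w2:F. ✗
w2: successors {w3}; <>(~p & ~q) there: w3:T. ✓
w3: successors {w4}; <>(~p & ~q) there: w4:F. ✗
w4: successors {w5}; <>(~p & ~q) there: w5:F. ✗
w5: successors {w6}; <>(~p & ~q) there: w6:F. ✗
w6: successors {w6}; <>(~p & ~q) there: w6:F. ✗
— 1 world.

5 and 1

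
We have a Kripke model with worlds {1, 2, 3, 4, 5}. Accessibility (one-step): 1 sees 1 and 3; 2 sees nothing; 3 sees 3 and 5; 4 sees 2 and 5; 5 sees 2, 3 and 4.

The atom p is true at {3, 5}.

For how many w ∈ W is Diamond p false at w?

1

1: successors {1, 3}; p there: 1:F, 3:T. ✓
2: no successors, so Diamond p fails. ✗
3: successors {3, 5}; p there: 3:T, 5:T. ✓
4: successors {2, 5}; p there: 2:F, 5:T. ✓
5: successors {2, 3, 4}; p there: 2:F, 3:T, 4:F. ✓
Satisfying worlds: {1, 3, 4, 5}.
So Diamond p fails at the other 1 world.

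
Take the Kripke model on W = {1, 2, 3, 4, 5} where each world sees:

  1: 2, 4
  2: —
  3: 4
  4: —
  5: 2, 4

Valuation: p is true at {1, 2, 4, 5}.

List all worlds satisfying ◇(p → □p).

1: successors {2, 4}; p → □p there: 2:T, 4:T. ✓
2: no successors, so ◇(p → □p) fails. ✗
3: successors {4}; p → □p there: 4:T. ✓
4: no successors, so ◇(p → □p) fails. ✗
5: successors {2, 4}; p → □p there: 2:T, 4:T. ✓

{1, 3, 5}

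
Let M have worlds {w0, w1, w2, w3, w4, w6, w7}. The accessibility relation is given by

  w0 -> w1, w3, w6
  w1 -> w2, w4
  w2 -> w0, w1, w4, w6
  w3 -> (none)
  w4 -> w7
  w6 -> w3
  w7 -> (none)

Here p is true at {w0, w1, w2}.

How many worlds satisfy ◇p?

w0: successors {w1, w3, w6}; p there: w1:T, w3:F, w6:F. ✓
w1: successors {w2, w4}; p there: w2:T, w4:F. ✓
w2: successors {w0, w1, w4, w6}; p there: w0:T, w1:T, w4:F, w6:F. ✓
w3: no successors, so ◇p fails. ✗
w4: successors {w7}; p there: w7:F. ✗
w6: successors {w3}; p there: w3:F. ✗
w7: no successors, so ◇p fails. ✗
Satisfying worlds: {w0, w1, w2}.

3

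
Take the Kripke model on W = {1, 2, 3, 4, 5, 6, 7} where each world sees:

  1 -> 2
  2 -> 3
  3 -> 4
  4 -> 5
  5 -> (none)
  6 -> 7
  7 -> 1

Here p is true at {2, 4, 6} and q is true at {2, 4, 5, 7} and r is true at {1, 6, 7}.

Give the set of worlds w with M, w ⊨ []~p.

{2, 4, 5, 6, 7}

1: successors {2}; ~p there: 2:F. ✗
2: successors {3}; ~p there: 3:T. ✓
3: successors {4}; ~p there: 4:F. ✗
4: successors {5}; ~p there: 5:T. ✓
5: no successors, so []~p holds vacuously. ✓
6: successors {7}; ~p there: 7:T. ✓
7: successors {1}; ~p there: 1:T. ✓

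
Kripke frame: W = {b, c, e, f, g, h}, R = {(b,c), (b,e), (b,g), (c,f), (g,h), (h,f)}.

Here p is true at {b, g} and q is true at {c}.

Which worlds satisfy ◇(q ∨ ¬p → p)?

b: successors {c, e, g}; q ∨ ¬p → p there: c:F, e:F, g:T. ✓
c: successors {f}; q ∨ ¬p → p there: f:F. ✗
e: no successors, so ◇(q ∨ ¬p → p) fails. ✗
f: no successors, so ◇(q ∨ ¬p → p) fails. ✗
g: successors {h}; q ∨ ¬p → p there: h:F. ✗
h: successors {f}; q ∨ ¬p → p there: f:F. ✗

{b}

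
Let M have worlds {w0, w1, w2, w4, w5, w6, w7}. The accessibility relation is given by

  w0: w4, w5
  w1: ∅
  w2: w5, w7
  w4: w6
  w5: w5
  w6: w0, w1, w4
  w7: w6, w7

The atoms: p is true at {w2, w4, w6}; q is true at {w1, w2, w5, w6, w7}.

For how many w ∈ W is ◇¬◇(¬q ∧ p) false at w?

w0: successors {w4, w5}; ¬◇(¬q ∧ p) there: w4:T, w5:T. ✓
w1: no successors, so ◇¬◇(¬q ∧ p) fails. ✗
w2: successors {w5, w7}; ¬◇(¬q ∧ p) there: w5:T, w7:T. ✓
w4: successors {w6}; ¬◇(¬q ∧ p) there: w6:F. ✗
w5: successors {w5}; ¬◇(¬q ∧ p) there: w5:T. ✓
w6: successors {w0, w1, w4}; ¬◇(¬q ∧ p) there: w0:F, w1:T, w4:T. ✓
w7: successors {w6, w7}; ¬◇(¬q ∧ p) there: w6:F, w7:T. ✓
Satisfying worlds: {w0, w2, w5, w6, w7}.
So ◇¬◇(¬q ∧ p) fails at the other 2 worlds.

2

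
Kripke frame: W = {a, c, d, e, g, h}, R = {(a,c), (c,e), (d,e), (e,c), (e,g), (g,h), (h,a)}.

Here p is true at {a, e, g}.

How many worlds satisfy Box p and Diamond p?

a: Box p is F, Diamond p is F. ✗
c: Box p is T, Diamond p is T. ✓
d: Box p is T, Diamond p is T. ✓
e: Box p is F, Diamond p is T. ✗
g: Box p is F, Diamond p is F. ✗
h: Box p is T, Diamond p is T. ✓
Satisfying worlds: {c, d, h}.

3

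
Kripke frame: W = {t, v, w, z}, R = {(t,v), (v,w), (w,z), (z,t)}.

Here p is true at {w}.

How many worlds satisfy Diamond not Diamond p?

3

t: successors {v}; not Diamond p there: v:F. ✗
v: successors {w}; not Diamond p there: w:T. ✓
w: successors {z}; not Diamond p there: z:T. ✓
z: successors {t}; not Diamond p there: t:T. ✓
Satisfying worlds: {v, w, z}.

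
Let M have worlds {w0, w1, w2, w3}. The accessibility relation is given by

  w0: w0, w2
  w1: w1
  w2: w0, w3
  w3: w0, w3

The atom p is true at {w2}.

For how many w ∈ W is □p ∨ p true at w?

w0: □p is F, p is F. ✗
w1: □p is F, p is F. ✗
w2: □p is F, p is T. ✓
w3: □p is F, p is F. ✗
Satisfying worlds: {w2}.

1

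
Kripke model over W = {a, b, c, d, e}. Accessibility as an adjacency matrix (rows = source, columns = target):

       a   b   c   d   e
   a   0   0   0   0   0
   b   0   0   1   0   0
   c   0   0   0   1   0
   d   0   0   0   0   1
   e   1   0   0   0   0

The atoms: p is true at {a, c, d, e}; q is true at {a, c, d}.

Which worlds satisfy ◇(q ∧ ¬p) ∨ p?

{a, c, d, e}

a: ◇(q ∧ ¬p) is F, p is T. ✓
b: ◇(q ∧ ¬p) is F, p is F. ✗
c: ◇(q ∧ ¬p) is F, p is T. ✓
d: ◇(q ∧ ¬p) is F, p is T. ✓
e: ◇(q ∧ ¬p) is F, p is T. ✓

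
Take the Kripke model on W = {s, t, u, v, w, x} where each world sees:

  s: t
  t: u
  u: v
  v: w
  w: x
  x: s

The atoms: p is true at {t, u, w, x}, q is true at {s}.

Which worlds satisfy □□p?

{s, u, v, x}

s: successors {t}; □p there: t:T. ✓
t: successors {u}; □p there: u:F. ✗
u: successors {v}; □p there: v:T. ✓
v: successors {w}; □p there: w:T. ✓
w: successors {x}; □p there: x:F. ✗
x: successors {s}; □p there: s:T. ✓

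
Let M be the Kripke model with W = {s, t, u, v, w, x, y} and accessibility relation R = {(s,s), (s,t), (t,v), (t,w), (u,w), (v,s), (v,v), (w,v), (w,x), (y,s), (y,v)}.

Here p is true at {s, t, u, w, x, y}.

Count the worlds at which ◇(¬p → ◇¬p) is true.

6

s: successors {s, t}; ¬p → ◇¬p there: s:T, t:T. ✓
t: successors {v, w}; ¬p → ◇¬p there: v:T, w:T. ✓
u: successors {w}; ¬p → ◇¬p there: w:T. ✓
v: successors {s, v}; ¬p → ◇¬p there: s:T, v:T. ✓
w: successors {v, x}; ¬p → ◇¬p there: v:T, x:T. ✓
x: no successors, so ◇(¬p → ◇¬p) fails. ✗
y: successors {s, v}; ¬p → ◇¬p there: s:T, v:T. ✓
Satisfying worlds: {s, t, u, v, w, y}.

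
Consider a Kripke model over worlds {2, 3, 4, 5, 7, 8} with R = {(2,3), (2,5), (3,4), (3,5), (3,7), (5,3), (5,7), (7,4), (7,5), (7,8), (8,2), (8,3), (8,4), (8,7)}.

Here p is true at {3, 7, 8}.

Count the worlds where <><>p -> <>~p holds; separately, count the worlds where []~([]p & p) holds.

For <><>p -> <>~p:
2: <><>p is T, <>~p is T. ✓
3: <><>p is T, <>~p is T. ✓
4: <><>p is F, <>~p is F. ✓
5: <><>p is T, <>~p is F. ✗
7: <><>p is T, <>~p is T. ✓
8: <><>p is T, <>~p is T. ✓
— 5 worlds.
For []~([]p & p):
2: successors {3, 5}; ~([]p & p) there: 3:T, 5:T. ✓
3: successors {4, 5, 7}; ~([]p & p) there: 4:T, 5:T, 7:T. ✓
4: no successors, so []~([]p & p) holds vacuously. ✓
5: successors {3, 7}; ~([]p & p) there: 3:T, 7:T. ✓
7: successors {4, 5, 8}; ~([]p & p) there: 4:T, 5:T, 8:T. ✓
8: successors {2, 3, 4, 7}; ~([]p & p) there: 2:T, 3:T, 4:T, 7:T. ✓
— 6 worlds.

5 and 6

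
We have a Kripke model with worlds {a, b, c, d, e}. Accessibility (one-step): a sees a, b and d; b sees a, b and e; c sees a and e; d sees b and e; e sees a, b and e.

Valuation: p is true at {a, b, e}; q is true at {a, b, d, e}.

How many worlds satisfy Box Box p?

a: successors {a, b, d}; Box p there: a:F, b:T, d:T. ✗
b: successors {a, b, e}; Box p there: a:F, b:T, e:T. ✗
c: successors {a, e}; Box p there: a:F, e:T. ✗
d: successors {b, e}; Box p there: b:T, e:T. ✓
e: successors {a, b, e}; Box p there: a:F, b:T, e:T. ✗
Satisfying worlds: {d}.

1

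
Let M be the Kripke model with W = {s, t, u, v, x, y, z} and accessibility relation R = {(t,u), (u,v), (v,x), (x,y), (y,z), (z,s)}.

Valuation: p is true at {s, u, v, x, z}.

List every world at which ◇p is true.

s: no successors, so ◇p fails. ✗
t: successors {u}; p there: u:T. ✓
u: successors {v}; p there: v:T. ✓
v: successors {x}; p there: x:T. ✓
x: successors {y}; p there: y:F. ✗
y: successors {z}; p there: z:T. ✓
z: successors {s}; p there: s:T. ✓

{t, u, v, y, z}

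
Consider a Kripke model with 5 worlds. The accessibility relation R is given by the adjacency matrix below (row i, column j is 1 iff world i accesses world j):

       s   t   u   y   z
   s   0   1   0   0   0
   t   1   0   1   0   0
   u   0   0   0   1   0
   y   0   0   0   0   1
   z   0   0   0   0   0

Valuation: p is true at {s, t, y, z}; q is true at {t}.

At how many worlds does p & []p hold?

s: p is T, []p is T. ✓
t: p is T, []p is F. ✗
u: p is F, []p is T. ✗
y: p is T, []p is T. ✓
z: p is T, []p is T. ✓
Satisfying worlds: {s, y, z}.

3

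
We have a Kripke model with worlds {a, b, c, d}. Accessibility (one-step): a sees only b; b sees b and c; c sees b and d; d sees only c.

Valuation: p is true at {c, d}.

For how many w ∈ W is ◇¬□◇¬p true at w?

a: successors {b}; ¬□◇¬p there: b:F. ✗
b: successors {b, c}; ¬□◇¬p there: b:F, c:T. ✓
c: successors {b, d}; ¬□◇¬p there: b:F, d:F. ✗
d: successors {c}; ¬□◇¬p there: c:T. ✓
Satisfying worlds: {b, d}.

2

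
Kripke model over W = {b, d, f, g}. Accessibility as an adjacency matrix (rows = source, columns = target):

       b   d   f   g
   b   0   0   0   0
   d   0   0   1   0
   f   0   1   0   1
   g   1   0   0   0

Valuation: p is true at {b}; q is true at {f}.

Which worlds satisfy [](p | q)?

b: no successors, so [](p | q) holds vacuously. ✓
d: successors {f}; p | q there: f:T. ✓
f: successors {d, g}; p | q there: d:F, g:F. ✗
g: successors {b}; p | q there: b:T. ✓

{b, d, g}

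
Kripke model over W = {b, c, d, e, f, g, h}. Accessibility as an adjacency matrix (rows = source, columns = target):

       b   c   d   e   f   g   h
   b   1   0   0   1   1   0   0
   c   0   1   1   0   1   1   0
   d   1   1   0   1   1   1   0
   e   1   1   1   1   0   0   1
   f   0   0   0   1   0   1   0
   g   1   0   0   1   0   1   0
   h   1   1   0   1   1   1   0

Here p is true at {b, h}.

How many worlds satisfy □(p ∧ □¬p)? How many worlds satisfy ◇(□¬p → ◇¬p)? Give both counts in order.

For □(p ∧ □¬p):
b: successors {b, e, f}; p ∧ □¬p there: b:F, e:F, f:F. ✗
c: successors {c, d, f, g}; p ∧ □¬p there: c:F, d:F, f:F, g:F. ✗
d: successors {b, c, e, f, g}; p ∧ □¬p there: b:F, c:F, e:F, f:F, g:F. ✗
e: successors {b, c, d, e, h}; p ∧ □¬p there: b:F, c:F, d:F, e:F, h:F. ✗
f: successors {e, g}; p ∧ □¬p there: e:F, g:F. ✗
g: successors {b, e, g}; p ∧ □¬p there: b:F, e:F, g:F. ✗
h: successors {b, c, e, f, g}; p ∧ □¬p there: b:F, c:F, e:F, f:F, g:F. ✗
— 0 worlds.
For ◇(□¬p → ◇¬p):
b: successors {b, e, f}; □¬p → ◇¬p there: b:T, e:T, f:T. ✓
c: successors {c, d, f, g}; □¬p → ◇¬p there: c:T, d:T, f:T, g:T. ✓
d: successors {b, c, e, f, g}; □¬p → ◇¬p there: b:T, c:T, e:T, f:T, g:T. ✓
e: successors {b, c, d, e, h}; □¬p → ◇¬p there: b:T, c:T, d:T, e:T, h:T. ✓
f: successors {e, g}; □¬p → ◇¬p there: e:T, g:T. ✓
g: successors {b, e, g}; □¬p → ◇¬p there: b:T, e:T, g:T. ✓
h: successors {b, c, e, f, g}; □¬p → ◇¬p there: b:T, c:T, e:T, f:T, g:T. ✓
— 7 worlds.

0 and 7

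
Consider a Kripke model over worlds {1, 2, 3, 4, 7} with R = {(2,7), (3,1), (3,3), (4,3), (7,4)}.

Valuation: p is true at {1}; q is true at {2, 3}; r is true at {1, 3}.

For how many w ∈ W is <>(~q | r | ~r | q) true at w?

1: no successors, so <>(~q | r | ~r | q) fails. ✗
2: successors {7}; ~q | r | ~r | q there: 7:T. ✓
3: successors {1, 3}; ~q | r | ~r | q there: 1:T, 3:T. ✓
4: successors {3}; ~q | r | ~r | q there: 3:T. ✓
7: successors {4}; ~q | r | ~r | q there: 4:T. ✓
Satisfying worlds: {2, 3, 4, 7}.

4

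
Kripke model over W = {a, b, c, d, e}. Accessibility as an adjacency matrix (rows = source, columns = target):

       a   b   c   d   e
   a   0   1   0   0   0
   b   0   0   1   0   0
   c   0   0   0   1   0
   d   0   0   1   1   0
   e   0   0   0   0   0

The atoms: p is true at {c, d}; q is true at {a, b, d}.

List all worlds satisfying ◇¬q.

a: successors {b}; ¬q there: b:F. ✗
b: successors {c}; ¬q there: c:T. ✓
c: successors {d}; ¬q there: d:F. ✗
d: successors {c, d}; ¬q there: c:T, d:F. ✓
e: no successors, so ◇¬q fails. ✗

{b, d}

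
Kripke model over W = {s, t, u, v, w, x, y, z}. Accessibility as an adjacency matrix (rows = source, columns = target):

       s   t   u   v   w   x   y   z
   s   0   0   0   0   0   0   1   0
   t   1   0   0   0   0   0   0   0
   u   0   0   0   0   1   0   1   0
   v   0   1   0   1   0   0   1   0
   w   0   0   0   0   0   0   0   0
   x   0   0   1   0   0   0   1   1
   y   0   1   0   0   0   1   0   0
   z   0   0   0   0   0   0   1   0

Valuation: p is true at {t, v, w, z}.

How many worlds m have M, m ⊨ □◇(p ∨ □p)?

s: successors {y}; ◇(p ∨ □p) there: y:T. ✓
t: successors {s}; ◇(p ∨ □p) there: s:F. ✗
u: successors {w, y}; ◇(p ∨ □p) there: w:F, y:T. ✗
v: successors {t, v, y}; ◇(p ∨ □p) there: t:F, v:T, y:T. ✗
w: no successors, so □◇(p ∨ □p) holds vacuously. ✓
x: successors {u, y, z}; ◇(p ∨ □p) there: u:T, y:T, z:F. ✗
y: successors {t, x}; ◇(p ∨ □p) there: t:F, x:T. ✗
z: successors {y}; ◇(p ∨ □p) there: y:T. ✓
Satisfying worlds: {s, w, z}.

3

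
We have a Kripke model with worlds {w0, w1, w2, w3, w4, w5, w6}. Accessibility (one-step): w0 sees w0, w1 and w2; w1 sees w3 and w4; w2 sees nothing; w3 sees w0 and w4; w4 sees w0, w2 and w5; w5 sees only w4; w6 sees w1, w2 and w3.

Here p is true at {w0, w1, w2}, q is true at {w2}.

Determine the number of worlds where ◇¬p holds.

5

w0: successors {w0, w1, w2}; ¬p there: w0:F, w1:F, w2:F. ✗
w1: successors {w3, w4}; ¬p there: w3:T, w4:T. ✓
w2: no successors, so ◇¬p fails. ✗
w3: successors {w0, w4}; ¬p there: w0:F, w4:T. ✓
w4: successors {w0, w2, w5}; ¬p there: w0:F, w2:F, w5:T. ✓
w5: successors {w4}; ¬p there: w4:T. ✓
w6: successors {w1, w2, w3}; ¬p there: w1:F, w2:F, w3:T. ✓
Satisfying worlds: {w1, w3, w4, w5, w6}.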